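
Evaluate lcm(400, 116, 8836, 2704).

400 = 2⁴ · 5²; 116 = 2² · 29; 8836 = 2² · 47²; 2704 = 2⁴ · 13²
lcm takes max exponent of each prime: 2⁴ · 5² · 13² · 29 · 47² = 4330523600

4330523600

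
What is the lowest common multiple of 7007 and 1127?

7007 = 7² · 11 · 13; 1127 = 7² · 23
max exponents: 7² · 11 · 13 · 23 = 161161

161161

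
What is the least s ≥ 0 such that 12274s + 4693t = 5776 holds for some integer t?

Reduce mod 4693: 12274s ≡ 5776 (mod 4693). With g = gcd(12274, 4693) = 361 dividing 5776, divide through: 34s ≡ 16 (mod 13).
Since gcd(34, 13) = 1, s ≡ 16·(34)⁻¹ ≡ 2 (mod 13). Smallest non-negative: 2.

2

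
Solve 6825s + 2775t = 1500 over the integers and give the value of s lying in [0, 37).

Euclid: 6825 = 2·2775 + 1275; 2775 = 2·1275 + 225; 1275 = 5·225 + 150; 225 = 1·150 + 75; 150 = 2·75 + 0 → gcd = 75; 1500 = 75·20.
Back-substitution yields 6825·(-13) + 2775·(32) = 75, so one solution is s = -13·20 = -260, t = 32·20 = 640.
Solutions in s differ by 2775/75 = 37; the one in [0, 37) is -260 mod 37 = 36.

36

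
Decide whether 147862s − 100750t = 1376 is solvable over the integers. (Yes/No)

No

By Bézout, 147862s − 100750t = 1376 has integer solutions iff gcd(147862, 100750) | 1376.
Euclid: 147862 = 1·100750 + 47112; 100750 = 2·47112 + 6526; 47112 = 7·6526 + 1430; 6526 = 4·1430 + 806; 1430 = 1·806 + 624; 806 = 1·624 + 182; 624 = 3·182 + 78; 182 = 2·78 + 26; 78 = 3·26 + 0. gcd = 26; 1376 mod 26 = 24. No.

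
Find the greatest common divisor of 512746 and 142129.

Euclid: 512746 = 3·142129 + 86359; 142129 = 1·86359 + 55770; 86359 = 1·55770 + 30589; 55770 = 1·30589 + 25181; 30589 = 1·25181 + 5408; 25181 = 4·5408 + 3549; 5408 = 1·3549 + 1859; 3549 = 1·1859 + 1690; 1859 = 1·1690 + 169; 1690 = 10·169 + 0. Last nonzero remainder: 169.

169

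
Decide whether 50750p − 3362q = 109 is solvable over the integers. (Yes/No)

gcd(50750, 3362): 50750 = 15·3362 + 320; 3362 = 10·320 + 162; 320 = 1·162 + 158; 162 = 1·158 + 4; 158 = 39·4 + 2; 4 = 2·2 + 0 → 2
2 does not divide 109, so a solution does not exist.

No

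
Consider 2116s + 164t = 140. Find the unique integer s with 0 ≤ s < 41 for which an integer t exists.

22

gcd(2116, 164) = 4 (Euclid: 2116 = 12·164 + 148; 164 = 1·148 + 16; 148 = 9·16 + 4; 16 = 4·4 + 0), and 4 | 140.
Extended Euclid: 2116·(10) + 164·(-129) = 4. Scale by 35: s₀ = 350.
General solution s = s₀ + 41k; reducing mod 41 gives s = 22 (and t = -283).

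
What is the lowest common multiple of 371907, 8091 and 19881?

23824734327

371907 = 3² · 31² · 43; 8091 = 3² · 29 · 31; 19881 = 3² · 47²
lcm takes max exponent of each prime: 3² · 29 · 31² · 43 · 47² = 23824734327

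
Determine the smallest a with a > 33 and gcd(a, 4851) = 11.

44

4851 = 11·441. Any a with gcd(a, 4851) = 11 is a multiple of 11, say 11s, with s coprime to 441.
Need s > 33/11, so s ≥ 4. First s ≥ 4 with gcd(s, 441) = 1 is s = 4. Thus a = 11·4 = 44.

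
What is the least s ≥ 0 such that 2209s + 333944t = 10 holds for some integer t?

Reduce mod 333944: 2209s ≡ 10 (mod 333944). With g = gcd(2209, 333944) = 1 dividing 10, divide through: 2209s ≡ 10 (mod 333944).
Since gcd(2209, 333944) = 1, s ≡ 10·(2209)⁻¹ ≡ 138778 (mod 333944). Smallest non-negative: 138778.

138778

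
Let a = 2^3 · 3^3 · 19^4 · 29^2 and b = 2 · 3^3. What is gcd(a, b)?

min exponent per shared prime: 2 · 3^3 = 54

54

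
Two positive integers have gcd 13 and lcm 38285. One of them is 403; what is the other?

p·q = gcd·lcm = 13·38285 = 497705, so q = 497705/403 = 1235.

1235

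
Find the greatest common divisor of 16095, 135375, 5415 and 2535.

15

gcd(16095, 135375): 135375 = 8·16095 + 6615; 16095 = 2·6615 + 2865; 6615 = 2·2865 + 885; 2865 = 3·885 + 210; 885 = 4·210 + 45; 210 = 4·45 + 30; 45 = 1·30 + 15; 30 = 2·15 + 0 → 15
gcd(15, 5415): 5415 = 361·15 + 0 → 15
gcd(15, 2535): 2535 = 169·15 + 0 → 15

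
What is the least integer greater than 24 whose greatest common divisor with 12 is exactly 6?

30

gcd(m, 12) = 6 forces 6 | m; write m = 6s. Then gcd(6s, 6·2) = 6·gcd(s, 2), so need gcd(s, 2) = 1.
6s > 24 gives s ≥ 5. The least s ≥ 5 coprime to 2 is 5, so m = 6·5 = 30.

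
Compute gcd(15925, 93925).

325

Euclid: 93925 = 5·15925 + 14300; 15925 = 1·14300 + 1625; 14300 = 8·1625 + 1300; 1625 = 1·1300 + 325; 1300 = 4·325 + 0. Last nonzero remainder: 325.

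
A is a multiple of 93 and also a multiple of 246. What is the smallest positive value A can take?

7626

93 = 3 · 31; 246 = 2 · 3 · 41
max exponents: 2 · 3 · 31 · 41 = 7626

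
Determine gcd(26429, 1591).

26429 = 13 · 19 · 107
1591 = 37 · 43
Common: 1 = 1

1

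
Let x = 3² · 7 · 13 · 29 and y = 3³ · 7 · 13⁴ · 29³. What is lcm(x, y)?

max exponent per prime: 3³ · 7 · 13⁴ · 29³ = 131652529281

131652529281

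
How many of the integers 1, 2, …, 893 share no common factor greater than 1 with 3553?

723

Prime factors of 3553: 11, 17, 19. Count integers ≤ 893 divisible by none of them.
By inclusion–exclusion: 893 − ⌊893/11⌋ − ⌊893/17⌋ − ⌊893/19⌋ + ⌊893/187⌋ + ⌊893/209⌋ + ⌊893/323⌋ − ⌊893/3553⌋ = 723.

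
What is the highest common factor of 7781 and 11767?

1

7781 = 31 · 251
11767 = 7 · 41²
Common: 1 = 1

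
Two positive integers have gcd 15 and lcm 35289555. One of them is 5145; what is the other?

u·v = gcd·lcm = 15·35289555 = 529343325, so v = 529343325/5145 = 102885.

102885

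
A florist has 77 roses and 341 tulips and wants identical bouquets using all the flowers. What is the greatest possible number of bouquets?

Euclid: 341 = 4·77 + 33; 77 = 2·33 + 11; 33 = 3·11 + 0. Last nonzero remainder: 11.

11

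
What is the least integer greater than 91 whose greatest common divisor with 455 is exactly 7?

Multiples of 7 above 91: 7·14, 7·15, … . Need the cofactor coprime to 455/7 = 65.
Checking s = 14, 15, … the first with gcd(s, 65) = 1 is s = 14, giving 98.

98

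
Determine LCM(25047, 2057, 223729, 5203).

787302351

lcm(25047, 2057) = 25047·2057/gcd = 51521679/121 = 425799
lcm(425799, 223729) = 425799·223729/gcd = 95263584471/121 = 787302351
lcm(787302351, 5203) = 787302351·5203/gcd = 4096334132253/5203 = 787302351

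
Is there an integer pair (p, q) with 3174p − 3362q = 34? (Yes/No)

Yes

gcd(3174, 3362): 3362 = 1·3174 + 188; 3174 = 16·188 + 166; 188 = 1·166 + 22; 166 = 7·22 + 12; 22 = 1·12 + 10; 12 = 1·10 + 2; 10 = 5·2 + 0 → 2
2 divides 34, so a solution exists.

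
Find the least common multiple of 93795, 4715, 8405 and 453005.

328555111697085

lcm(93795, 4715) = 93795·4715/gcd = 442243425/5 = 88448685
lcm(88448685, 8405) = 88448685·8405/gcd = 743411197425/205 = 3626396085
lcm(3626396085, 453005) = 3626396085·453005/gcd = 1642775558485425/5 = 328555111697085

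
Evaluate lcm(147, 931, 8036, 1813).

147 = 3 · 7²; 931 = 7² · 19; 8036 = 2² · 7² · 41; 1813 = 7² · 37
lcm takes max exponent of each prime: 2² · 3 · 7² · 19 · 37 · 41 = 16947924

16947924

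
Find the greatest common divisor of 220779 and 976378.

220779 = 3³ · 13 · 17 · 37
976378 = 2 · 13 · 17 · 47²
Common: 13 · 17 = 221

221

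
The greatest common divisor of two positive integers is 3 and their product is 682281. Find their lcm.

gcd·lcm = product, so lcm = 682281/3 = 227427.

227427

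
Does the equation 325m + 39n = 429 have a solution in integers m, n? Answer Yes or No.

By Bézout, 325m + 39n = 429 has integer solutions iff gcd(325, 39) | 429.
Euclid: 325 = 8·39 + 13; 39 = 3·13 + 0. gcd = 13; 429 mod 13 = 0. Yes.

Yes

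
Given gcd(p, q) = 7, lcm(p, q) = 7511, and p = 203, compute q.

Using pq = gcd(p,q)·lcm(p,q) = 7·7511 = 52577, we get q = 52577/203 = 259.

259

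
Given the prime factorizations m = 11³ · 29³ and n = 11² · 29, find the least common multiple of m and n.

32461759

max exponent per prime: 11³ · 29³ = 32461759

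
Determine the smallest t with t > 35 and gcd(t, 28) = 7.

Multiples of 7 above 35: 7·6, 7·7, … . Need the cofactor coprime to 28/7 = 4.
Checking s = 6, 7, … the first with gcd(s, 4) = 1 is s = 7, giving 49.

49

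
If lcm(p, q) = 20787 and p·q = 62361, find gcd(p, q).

From gcd × lcm = pq: gcd = 62361 / 20787 = 3.

3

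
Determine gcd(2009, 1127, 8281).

49

gcd(2009, 1127): 2009 = 1·1127 + 882; 1127 = 1·882 + 245; 882 = 3·245 + 147; 245 = 1·147 + 98; 147 = 1·98 + 49; 98 = 2·49 + 0 → 49
gcd(49, 8281): 8281 = 169·49 + 0 → 49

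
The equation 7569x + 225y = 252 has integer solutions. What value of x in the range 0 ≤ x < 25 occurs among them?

Euclid: 7569 = 33·225 + 144; 225 = 1·144 + 81; 144 = 1·81 + 63; 81 = 1·63 + 18; 63 = 3·18 + 9; 18 = 2·9 + 0 → gcd = 9; 252 = 9·28.
Back-substitution yields 7569·(11) + 225·(-370) = 9, so one solution is x = 11·28 = 308, y = -370·28 = -10360.
Solutions in x differ by 225/9 = 25; the one in [0, 25) is 308 mod 25 = 8.

8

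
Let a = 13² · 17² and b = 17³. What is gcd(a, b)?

289

min exponent per shared prime: 17² = 289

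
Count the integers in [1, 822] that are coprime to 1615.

1615 = 5·17·19. Inclusion–exclusion on these primes:
822 − ⌊822/5⌋ − ⌊822/17⌋ − ⌊822/19⌋ + ⌊822/85⌋ + ⌊822/95⌋ + ⌊822/323⌋ − ⌊822/1615⌋ = 586

586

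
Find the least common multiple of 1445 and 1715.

gcd first: 1715 = 1·1445 + 270; 1445 = 5·270 + 95; 270 = 2·95 + 80; 95 = 1·80 + 15; 80 = 5·15 + 5; 15 = 3·5 + 0 → gcd = 5
lcm = 1445·1715/gcd = 2478175/5 = 495635

495635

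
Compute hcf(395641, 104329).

289

Euclid: 395641 = 3·104329 + 82654; 104329 = 1·82654 + 21675; 82654 = 3·21675 + 17629; 21675 = 1·17629 + 4046; 17629 = 4·4046 + 1445; 4046 = 2·1445 + 1156; 1445 = 1·1156 + 289; 1156 = 4·289 + 0. Last nonzero remainder: 289.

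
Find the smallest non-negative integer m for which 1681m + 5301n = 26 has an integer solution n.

Euclid: 5301 = 3·1681 + 258; 1681 = 6·258 + 133; 258 = 1·133 + 125; 133 = 1·125 + 8; 125 = 15·8 + 5; 8 = 1·5 + 3; 5 = 1·3 + 2; 3 = 1·2 + 1; 2 = 2·1 + 0 → gcd = 1; 26 = 1·26.
Back-substitution yields 1681·(1993) + 5301·(-632) = 1, so one solution is m = 1993·26 = 51818, n = -632·26 = -16432.
Solutions in m differ by 5301/1 = 5301; the one in [0, 5301) is 51818 mod 5301 = 4109.

4109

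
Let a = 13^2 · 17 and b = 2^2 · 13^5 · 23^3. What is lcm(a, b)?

307191491308

max exponent per prime: 2^2 · 13^5 · 17 · 23^3 = 307191491308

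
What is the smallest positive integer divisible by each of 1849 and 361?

667489

gcd first: 1849 = 5·361 + 44; 361 = 8·44 + 9; 44 = 4·9 + 8; 9 = 1·8 + 1; 8 = 8·1 + 0 → gcd = 1
lcm = 1849·361/gcd = 667489/1 = 667489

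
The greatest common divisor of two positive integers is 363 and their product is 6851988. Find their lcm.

18876

For any two positive integers, gcd × lcm equals their product. Hence lcm = 6851988 / 363 = 18876.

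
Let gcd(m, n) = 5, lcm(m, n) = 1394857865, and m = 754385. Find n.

9245

Using mn = gcd(m,n)·lcm(m,n) = 5·1394857865 = 6974289325, we get n = 6974289325/754385 = 9245.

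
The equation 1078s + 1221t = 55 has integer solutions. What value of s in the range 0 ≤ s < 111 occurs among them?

gcd(1078, 1221) = 11 (Euclid: 1221 = 1·1078 + 143; 1078 = 7·143 + 77; 143 = 1·77 + 66; 77 = 1·66 + 11; 66 = 6·11 + 0), and 11 | 55.
Extended Euclid: 1078·(17) + 1221·(-15) = 11. Scale by 5: s₀ = 85.
General solution s = s₀ + 111k; reducing mod 111 gives s = 85 (and t = -75).

85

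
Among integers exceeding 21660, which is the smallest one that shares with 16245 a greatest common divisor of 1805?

gcd(t, 16245) = 1805 forces 1805 | t; write t = 1805s. Then gcd(1805s, 1805·9) = 1805·gcd(s, 9), so need gcd(s, 9) = 1.
1805s > 21660 gives s ≥ 13. The least s ≥ 13 coprime to 9 is 13, so t = 1805·13 = 23465.

23465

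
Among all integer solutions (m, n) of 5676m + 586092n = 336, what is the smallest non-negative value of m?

gcd(5676, 586092) = 12 (Euclid: 586092 = 103·5676 + 1464; 5676 = 3·1464 + 1284; 1464 = 1·1284 + 180; 1284 = 7·180 + 24; 180 = 7·24 + 12; 24 = 2·12 + 0), and 12 | 336.
Extended Euclid: 5676·(-22820) + 586092·(221) = 12. Scale by 28: m₀ = -638960.
General solution m = m₀ + 48841t; reducing mod 48841 gives m = 44814 (and n = -434).

44814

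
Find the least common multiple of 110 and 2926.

14630

110 = 2 · 5 · 11; 2926 = 2 · 7 · 11 · 19
max exponents: 2 · 5 · 7 · 11 · 19 = 14630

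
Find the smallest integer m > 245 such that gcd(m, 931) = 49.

Multiples of 49 above 245: 49·6, 49·7, … . Need the cofactor coprime to 931/49 = 19.
Checking s = 6, 7, … the first with gcd(s, 19) = 1 is s = 6, giving 294.

294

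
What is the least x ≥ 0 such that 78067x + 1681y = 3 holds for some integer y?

1436

Euclid: 78067 = 46·1681 + 741; 1681 = 2·741 + 199; 741 = 3·199 + 144; 199 = 1·144 + 55; 144 = 2·55 + 34; 55 = 1·34 + 21; 34 = 1·21 + 13; 21 = 1·13 + 8; 13 = 1·8 + 5; 8 = 1·5 + 3; 5 = 1·3 + 2; 3 = 1·2 + 1; 2 = 2·1 + 0 → gcd = 1; 3 = 1·3.
Back-substitution yields 78067·(-642) + 1681·(29815) = 1, so one solution is x = -642·3 = -1926, y = 29815·3 = 89445.
Solutions in x differ by 1681/1 = 1681; the one in [0, 1681) is -1926 mod 1681 = 1436.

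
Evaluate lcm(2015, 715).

22165

2015 = 5 · 13 · 31; 715 = 5 · 11 · 13
max exponents: 5 · 11 · 13 · 31 = 22165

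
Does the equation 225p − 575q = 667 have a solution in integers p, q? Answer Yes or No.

No

gcd(225, 575): 575 = 2·225 + 125; 225 = 1·125 + 100; 125 = 1·100 + 25; 100 = 4·25 + 0 → 25
25 does not divide 667, so a solution does not exist.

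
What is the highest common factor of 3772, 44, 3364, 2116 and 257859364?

gcd(3772, 44): 3772 = 85·44 + 32; 44 = 1·32 + 12; 32 = 2·12 + 8; 12 = 1·8 + 4; 8 = 2·4 + 0 → 4
gcd(4, 3364): 3364 = 841·4 + 0 → 4
gcd(4, 2116): 2116 = 529·4 + 0 → 4
gcd(4, 257859364): 257859364 = 64464841·4 + 0 → 4

4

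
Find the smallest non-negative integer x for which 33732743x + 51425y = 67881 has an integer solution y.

17

gcd(33732743, 51425) = 2057 (Euclid: 33732743 = 655·51425 + 49368; 51425 = 1·49368 + 2057; 49368 = 24·2057 + 0), and 2057 | 67881.
Extended Euclid: 33732743·(-1) + 51425·(656) = 2057. Scale by 33: x₀ = -33.
General solution x = x₀ + 25t; reducing mod 25 gives x = 17 (and y = -11150).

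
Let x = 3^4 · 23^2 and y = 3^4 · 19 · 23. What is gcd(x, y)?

min exponent per shared prime: 3^4 · 23 = 1863

1863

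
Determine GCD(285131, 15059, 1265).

gcd(285131, 15059): 285131 = 18·15059 + 14069; 15059 = 1·14069 + 990; 14069 = 14·990 + 209; 990 = 4·209 + 154; 209 = 1·154 + 55; 154 = 2·55 + 44; 55 = 1·44 + 11; 44 = 4·11 + 0 → 11
gcd(11, 1265): 1265 = 115·11 + 0 → 11

11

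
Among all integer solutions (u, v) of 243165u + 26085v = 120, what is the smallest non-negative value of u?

1267

Reduce mod 26085: 243165u ≡ 120 (mod 26085). With g = gcd(243165, 26085) = 15 dividing 120, divide through: 16211u ≡ 8 (mod 1739).
Since gcd(16211, 1739) = 1, u ≡ 8·(16211)⁻¹ ≡ 1267 (mod 1739). Smallest non-negative: 1267.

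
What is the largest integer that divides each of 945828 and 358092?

36

Euclid: 945828 = 2·358092 + 229644; 358092 = 1·229644 + 128448; 229644 = 1·128448 + 101196; 128448 = 1·101196 + 27252; 101196 = 3·27252 + 19440; 27252 = 1·19440 + 7812; 19440 = 2·7812 + 3816; 7812 = 2·3816 + 180; 3816 = 21·180 + 36; 180 = 5·36 + 0. Last nonzero remainder: 36.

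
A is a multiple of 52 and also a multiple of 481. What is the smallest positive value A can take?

52 = 2² · 13; 481 = 13 · 37
max exponents: 2² · 13 · 37 = 1924

1924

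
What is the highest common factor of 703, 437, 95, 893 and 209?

703 = 19 · 37; 437 = 19 · 23; 95 = 5 · 19; 893 = 19 · 47; 209 = 11 · 19
gcd takes min exponent of each prime: 19 = 19

19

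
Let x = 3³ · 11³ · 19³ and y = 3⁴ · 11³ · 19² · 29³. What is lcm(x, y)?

18035071603461

max exponent per prime: 3⁴ · 11³ · 19³ · 29³ = 18035071603461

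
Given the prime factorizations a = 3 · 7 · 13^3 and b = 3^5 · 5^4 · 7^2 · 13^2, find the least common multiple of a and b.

max exponent per prime: 3^5 · 5^4 · 7^2 · 13^3 = 16349799375

16349799375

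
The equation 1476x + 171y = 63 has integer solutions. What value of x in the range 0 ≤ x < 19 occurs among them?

18

gcd(1476, 171) = 9 (Euclid: 1476 = 8·171 + 108; 171 = 1·108 + 63; 108 = 1·63 + 45; 63 = 1·45 + 18; 45 = 2·18 + 9; 18 = 2·9 + 0), and 9 | 63.
Extended Euclid: 1476·(8) + 171·(-69) = 9. Scale by 7: x₀ = 56.
General solution x = x₀ + 19t; reducing mod 19 gives x = 18 (and y = -155).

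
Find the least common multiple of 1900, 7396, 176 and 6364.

lcm(1900, 7396) = 1900·7396/gcd = 14052400/4 = 3513100
lcm(3513100, 176) = 3513100·176/gcd = 618305600/4 = 154576400
lcm(154576400, 6364) = 154576400·6364/gcd = 983724209600/172 = 5719326800

5719326800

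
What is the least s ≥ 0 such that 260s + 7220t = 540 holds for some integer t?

gcd(260, 7220) = 20 (Euclid: 7220 = 27·260 + 200; 260 = 1·200 + 60; 200 = 3·60 + 20; 60 = 3·20 + 0), and 20 | 540.
Extended Euclid: 260·(-111) + 7220·(4) = 20. Scale by 27: s₀ = -2997.
General solution s = s₀ + 361k; reducing mod 361 gives s = 252 (and t = -9).

252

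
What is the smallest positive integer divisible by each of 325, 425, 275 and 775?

1884025

325 = 5² · 13; 425 = 5² · 17; 275 = 5² · 11; 775 = 5² · 31
lcm takes max exponent of each prime: 5² · 11 · 13 · 17 · 31 = 1884025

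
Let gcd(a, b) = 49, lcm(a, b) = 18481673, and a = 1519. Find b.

Using ab = gcd(a,b)·lcm(a,b) = 49·18481673 = 905601977, we get b = 905601977/1519 = 596183.

596183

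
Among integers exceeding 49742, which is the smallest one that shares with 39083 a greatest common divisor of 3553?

39083 = 3553·11. Any a with gcd(a, 39083) = 3553 is a multiple of 3553, say 3553s, with s coprime to 11.
Need s > 49742/3553, so s ≥ 15. First s ≥ 15 with gcd(s, 11) = 1 is s = 15. Thus a = 3553·15 = 53295.

53295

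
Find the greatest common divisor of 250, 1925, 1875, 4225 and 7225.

25

250 = 2 · 5³; 1925 = 5² · 7 · 11; 1875 = 3 · 5⁴; 4225 = 5² · 13²; 7225 = 5² · 17²
gcd takes min exponent of each prime: 5² = 25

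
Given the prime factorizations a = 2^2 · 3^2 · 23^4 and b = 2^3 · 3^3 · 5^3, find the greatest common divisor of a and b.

min exponent per shared prime: 2^2 · 3^2 = 36

36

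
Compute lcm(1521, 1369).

2082249

1521 = 3² · 13²; 1369 = 37²
max exponents: 3² · 13² · 37² = 2082249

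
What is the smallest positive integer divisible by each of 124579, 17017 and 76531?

19592165593

124579 = 7 · 13 · 37²; 17017 = 7 · 11 · 13 · 17; 76531 = 7 · 13 · 29²
lcm takes max exponent of each prime: 7 · 11 · 13 · 17 · 29² · 37² = 19592165593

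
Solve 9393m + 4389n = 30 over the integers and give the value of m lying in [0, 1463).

Euclid: 9393 = 2·4389 + 615; 4389 = 7·615 + 84; 615 = 7·84 + 27; 84 = 3·27 + 3; 27 = 9·3 + 0 → gcd = 3; 30 = 3·10.
Back-substitution yields 9393·(-157) + 4389·(336) = 3, so one solution is m = -157·10 = -1570, n = 336·10 = 3360.
Solutions in m differ by 4389/3 = 1463; the one in [0, 1463) is -1570 mod 1463 = 1356.

1356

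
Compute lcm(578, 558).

578 = 2 · 17²; 558 = 2 · 3² · 31
max exponents: 2 · 3² · 17² · 31 = 161262

161262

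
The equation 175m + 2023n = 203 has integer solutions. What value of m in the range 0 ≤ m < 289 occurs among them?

163

Euclid: 2023 = 11·175 + 98; 175 = 1·98 + 77; 98 = 1·77 + 21; 77 = 3·21 + 14; 21 = 1·14 + 7; 14 = 2·7 + 0 → gcd = 7; 203 = 7·29.
Back-substitution yields 175·(-104) + 2023·(9) = 7, so one solution is m = -104·29 = -3016, n = 9·29 = 261.
Solutions in m differ by 2023/7 = 289; the one in [0, 289) is -3016 mod 289 = 163.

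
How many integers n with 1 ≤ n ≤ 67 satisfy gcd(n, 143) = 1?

56

Prime factors of 143: 11, 13. Count integers ≤ 67 divisible by none of them.
By inclusion–exclusion: 67 − ⌊67/11⌋ − ⌊67/13⌋ + ⌊67/143⌋ = 56.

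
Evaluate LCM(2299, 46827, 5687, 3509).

1212678819

2299 = 11² · 19; 46827 = 3² · 11² · 43; 5687 = 11² · 47; 3509 = 11² · 29
lcm takes max exponent of each prime: 3² · 11² · 19 · 29 · 43 · 47 = 1212678819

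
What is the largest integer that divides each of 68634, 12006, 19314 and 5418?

18

gcd(68634, 12006): 68634 = 5·12006 + 8604; 12006 = 1·8604 + 3402; 8604 = 2·3402 + 1800; 3402 = 1·1800 + 1602; 1800 = 1·1602 + 198; 1602 = 8·198 + 18; 198 = 11·18 + 0 → 18
gcd(18, 19314): 19314 = 1073·18 + 0 → 18
gcd(18, 5418): 5418 = 301·18 + 0 → 18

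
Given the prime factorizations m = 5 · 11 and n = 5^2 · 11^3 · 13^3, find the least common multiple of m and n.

73105175

max exponent per prime: 5^2 · 11^3 · 13^3 = 73105175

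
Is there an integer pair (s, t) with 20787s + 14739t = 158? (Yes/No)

No

gcd(20787, 14739): 20787 = 1·14739 + 6048; 14739 = 2·6048 + 2643; 6048 = 2·2643 + 762; 2643 = 3·762 + 357; 762 = 2·357 + 48; 357 = 7·48 + 21; 48 = 2·21 + 6; 21 = 3·6 + 3; 6 = 2·3 + 0 → 3
3 does not divide 158, so a solution does not exist.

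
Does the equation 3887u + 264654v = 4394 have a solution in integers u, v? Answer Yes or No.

Yes

gcd(3887, 264654): 264654 = 68·3887 + 338; 3887 = 11·338 + 169; 338 = 2·169 + 0 → 169
169 divides 4394, so a solution exists.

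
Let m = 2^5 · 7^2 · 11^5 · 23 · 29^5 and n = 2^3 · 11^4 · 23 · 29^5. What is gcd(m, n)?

min exponent per shared prime: 2^3 · 11^4 · 23 · 29^5 = 55255886781656

55255886781656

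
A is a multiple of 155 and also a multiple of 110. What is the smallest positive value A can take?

3410

155 = 5 · 31; 110 = 2 · 5 · 11
max exponents: 2 · 5 · 11 · 31 = 3410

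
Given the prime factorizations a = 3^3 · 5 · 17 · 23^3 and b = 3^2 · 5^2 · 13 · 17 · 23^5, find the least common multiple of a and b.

960141467025

max exponent per prime: 3^3 · 5^2 · 13 · 17 · 23^5 = 960141467025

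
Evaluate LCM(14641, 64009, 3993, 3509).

14641 = 11⁴; 64009 = 11² · 23²; 3993 = 3 · 11³; 3509 = 11² · 29
lcm takes max exponent of each prime: 3 · 11⁴ · 23² · 29 = 673822743

673822743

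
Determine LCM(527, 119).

3689

527 = 17 · 31; 119 = 7 · 17
max exponents: 7 · 17 · 31 = 3689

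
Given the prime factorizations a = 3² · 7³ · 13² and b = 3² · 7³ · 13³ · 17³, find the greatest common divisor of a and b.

521703

min exponent per shared prime: 3² · 7³ · 13² = 521703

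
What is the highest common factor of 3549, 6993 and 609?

21

3549 = 3 · 7 · 13²; 6993 = 3³ · 7 · 37; 609 = 3 · 7 · 29
gcd takes min exponent of each prime: 3 · 7 = 21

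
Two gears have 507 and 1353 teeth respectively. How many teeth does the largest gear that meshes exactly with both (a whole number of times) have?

3

507 = 3 · 13²
1353 = 3 · 11 · 41
Common: 3 = 3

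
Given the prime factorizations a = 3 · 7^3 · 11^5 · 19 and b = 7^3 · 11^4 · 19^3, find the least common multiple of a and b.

1136683624461

max exponent per prime: 3 · 7^3 · 11^5 · 19^3 = 1136683624461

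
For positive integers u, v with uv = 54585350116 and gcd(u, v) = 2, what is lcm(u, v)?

27292675058

gcd·lcm = product, so lcm = 54585350116/2 = 27292675058.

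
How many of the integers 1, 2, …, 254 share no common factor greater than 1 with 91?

201

Prime factors of 91: 7, 13. Count integers ≤ 254 divisible by none of them.
By inclusion–exclusion: 254 − ⌊254/7⌋ − ⌊254/13⌋ + ⌊254/91⌋ = 201.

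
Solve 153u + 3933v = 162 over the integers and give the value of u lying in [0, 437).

181

Reduce mod 3933: 153u ≡ 162 (mod 3933). With g = gcd(153, 3933) = 9 dividing 162, divide through: 17u ≡ 18 (mod 437).
Since gcd(17, 437) = 1, u ≡ 18·(17)⁻¹ ≡ 181 (mod 437). Smallest non-negative: 181.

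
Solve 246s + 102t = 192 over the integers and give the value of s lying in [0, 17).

7

Reduce mod 102: 246s ≡ 192 (mod 102). With g = gcd(246, 102) = 6 dividing 192, divide through: 41s ≡ 32 (mod 17).
Since gcd(41, 17) = 1, s ≡ 32·(41)⁻¹ ≡ 7 (mod 17). Smallest non-negative: 7.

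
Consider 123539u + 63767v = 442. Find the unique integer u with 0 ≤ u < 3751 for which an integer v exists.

3288

Reduce mod 63767: 123539u ≡ 442 (mod 63767). With g = gcd(123539, 63767) = 17 dividing 442, divide through: 7267u ≡ 26 (mod 3751).
Since gcd(7267, 3751) = 1, u ≡ 26·(7267)⁻¹ ≡ 3288 (mod 3751). Smallest non-negative: 3288.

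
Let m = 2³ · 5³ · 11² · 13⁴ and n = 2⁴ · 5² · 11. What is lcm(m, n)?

6911762000

max exponent per prime: 2⁴ · 5³ · 11² · 13⁴ = 6911762000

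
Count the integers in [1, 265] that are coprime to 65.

65 = 5·13. Inclusion–exclusion on these primes:
265 − ⌊265/5⌋ − ⌊265/13⌋ + ⌊265/65⌋ = 196

196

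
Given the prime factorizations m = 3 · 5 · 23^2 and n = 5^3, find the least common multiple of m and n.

max exponent per prime: 3 · 5^3 · 23^2 = 198375

198375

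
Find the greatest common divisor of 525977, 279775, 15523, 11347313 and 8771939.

361

gcd(525977, 279775): 525977 = 1·279775 + 246202; 279775 = 1·246202 + 33573; 246202 = 7·33573 + 11191; 33573 = 3·11191 + 0 → 11191
gcd(11191, 15523): 15523 = 1·11191 + 4332; 11191 = 2·4332 + 2527; 4332 = 1·2527 + 1805; 2527 = 1·1805 + 722; 1805 = 2·722 + 361; 722 = 2·361 + 0 → 361
gcd(361, 11347313): 11347313 = 31433·361 + 0 → 361
gcd(361, 8771939): 8771939 = 24299·361 + 0 → 361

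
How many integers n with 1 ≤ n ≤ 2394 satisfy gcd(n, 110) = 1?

871

Prime factors of 110: 2, 5, 11. Count integers ≤ 2394 divisible by none of them.
By inclusion–exclusion: 2394 − ⌊2394/2⌋ − ⌊2394/5⌋ − ⌊2394/11⌋ + ⌊2394/10⌋ + ⌊2394/22⌋ + ⌊2394/55⌋ − ⌊2394/110⌋ = 871.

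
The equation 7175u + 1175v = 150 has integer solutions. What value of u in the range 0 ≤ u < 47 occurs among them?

gcd(7175, 1175) = 25 (Euclid: 7175 = 6·1175 + 125; 1175 = 9·125 + 50; 125 = 2·50 + 25; 50 = 2·25 + 0), and 25 | 150.
Extended Euclid: 7175·(19) + 1175·(-116) = 25. Scale by 6: u₀ = 114.
General solution u = u₀ + 47t; reducing mod 47 gives u = 20 (and v = -122).

20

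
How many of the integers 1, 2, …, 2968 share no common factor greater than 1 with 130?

130 = 2·5·13. Inclusion–exclusion on these primes:
2968 − ⌊2968/2⌋ − ⌊2968/5⌋ − ⌊2968/13⌋ + ⌊2968/10⌋ + ⌊2968/26⌋ + ⌊2968/65⌋ − ⌊2968/130⌋ = 1096

1096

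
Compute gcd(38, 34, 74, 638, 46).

2

gcd(38, 34): 38 = 1·34 + 4; 34 = 8·4 + 2; 4 = 2·2 + 0 → 2
gcd(2, 74): 74 = 37·2 + 0 → 2
gcd(2, 638): 638 = 319·2 + 0 → 2
gcd(2, 46): 46 = 23·2 + 0 → 2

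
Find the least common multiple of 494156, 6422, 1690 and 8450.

lcm(494156, 6422) = 494156·6422/gcd = 3173469832/338 = 9388964
lcm(9388964, 1690) = 9388964·1690/gcd = 15867349160/338 = 46944820
lcm(46944820, 8450) = 46944820·8450/gcd = 396683729000/1690 = 234724100

234724100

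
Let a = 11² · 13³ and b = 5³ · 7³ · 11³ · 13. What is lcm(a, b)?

max exponent per prime: 5³ · 7³ · 11³ · 13³ = 125375375125

125375375125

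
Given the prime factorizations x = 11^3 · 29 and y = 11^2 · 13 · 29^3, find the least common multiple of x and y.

max exponent per prime: 11^3 · 13 · 29^3 = 422002867

422002867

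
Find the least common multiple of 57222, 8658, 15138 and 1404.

138885003972

57222 = 2 · 3² · 11 · 17²; 8658 = 2 · 3² · 13 · 37; 15138 = 2 · 3² · 29²; 1404 = 2² · 3³ · 13
lcm takes max exponent of each prime: 2² · 3³ · 11 · 13 · 17² · 29² · 37 = 138885003972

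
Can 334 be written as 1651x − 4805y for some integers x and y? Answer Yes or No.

Yes

gcd(1651, 4805): 4805 = 2·1651 + 1503; 1651 = 1·1503 + 148; 1503 = 10·148 + 23; 148 = 6·23 + 10; 23 = 2·10 + 3; 10 = 3·3 + 1; 3 = 3·1 + 0 → 1
1 divides 334, so a solution exists.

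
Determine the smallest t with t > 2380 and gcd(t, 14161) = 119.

Multiples of 119 above 2380: 119·21, 119·22, … . Need the cofactor coprime to 14161/119 = 119.
Checking s = 21, 22, … the first with gcd(s, 119) = 1 is s = 22, giving 2618.

2618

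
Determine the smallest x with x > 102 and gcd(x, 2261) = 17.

136

Multiples of 17 above 102: 17·7, 17·8, … . Need the cofactor coprime to 2261/17 = 133.
Checking s = 7, 8, … the first with gcd(s, 133) = 1 is s = 8, giving 136.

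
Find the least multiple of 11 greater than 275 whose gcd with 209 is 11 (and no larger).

209 = 11·19. Any m with gcd(m, 209) = 11 is a multiple of 11, say 11s, with s coprime to 19.
Need s > 275/11, so s ≥ 26. First s ≥ 26 with gcd(s, 19) = 1 is s = 26. Thus m = 11·26 = 286.

286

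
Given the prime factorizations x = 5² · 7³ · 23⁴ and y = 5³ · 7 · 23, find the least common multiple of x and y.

max exponent per prime: 5³ · 7³ · 23⁴ = 11998182875

11998182875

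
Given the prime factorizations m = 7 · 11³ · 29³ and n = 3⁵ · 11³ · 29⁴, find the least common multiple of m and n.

1601306109711

max exponent per prime: 3⁵ · 7 · 11³ · 29⁴ = 1601306109711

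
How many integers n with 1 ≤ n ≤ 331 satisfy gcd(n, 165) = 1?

Prime factors of 165: 3, 5, 11. Count integers ≤ 331 divisible by none of them.
By inclusion–exclusion: 331 − ⌊331/3⌋ − ⌊331/5⌋ − ⌊331/11⌋ + ⌊331/15⌋ + ⌊331/33⌋ + ⌊331/55⌋ − ⌊331/165⌋ = 161.

161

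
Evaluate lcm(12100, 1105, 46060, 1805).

2223201280300

lcm(12100, 1105) = 12100·1105/gcd = 13370500/5 = 2674100
lcm(2674100, 46060) = 2674100·46060/gcd = 123169046000/20 = 6158452300
lcm(6158452300, 1805) = 6158452300·1805/gcd = 11116006401500/5 = 2223201280300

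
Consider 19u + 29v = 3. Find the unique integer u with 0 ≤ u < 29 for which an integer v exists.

20

Euclid: 29 = 1·19 + 10; 19 = 1·10 + 9; 10 = 1·9 + 1; 9 = 9·1 + 0 → gcd = 1; 3 = 1·3.
Back-substitution yields 19·(-3) + 29·(2) = 1, so one solution is u = -3·3 = -9, v = 2·3 = 6.
Solutions in u differ by 29/1 = 29; the one in [0, 29) is -9 mod 29 = 20.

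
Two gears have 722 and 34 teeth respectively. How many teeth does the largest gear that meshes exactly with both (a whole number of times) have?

2

722 = 2 · 19²
34 = 2 · 17
Common: 2 = 2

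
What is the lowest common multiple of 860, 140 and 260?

lcm(860, 140) = 860·140/gcd = 120400/20 = 6020
lcm(6020, 260) = 6020·260/gcd = 1565200/20 = 78260

78260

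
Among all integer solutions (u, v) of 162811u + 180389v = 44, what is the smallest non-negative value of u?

3366

Reduce mod 180389: 162811u ≡ 44 (mod 180389). With g = gcd(162811, 180389) = 11 dividing 44, divide through: 14801u ≡ 4 (mod 16399).
Since gcd(14801, 16399) = 1, u ≡ 4·(14801)⁻¹ ≡ 3366 (mod 16399). Smallest non-negative: 3366.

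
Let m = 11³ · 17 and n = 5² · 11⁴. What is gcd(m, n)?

1331

min exponent per shared prime: 11³ = 1331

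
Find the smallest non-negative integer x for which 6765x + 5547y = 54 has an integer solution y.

Euclid: 6765 = 1·5547 + 1218; 5547 = 4·1218 + 675; 1218 = 1·675 + 543; 675 = 1·543 + 132; 543 = 4·132 + 15; 132 = 8·15 + 12; 15 = 1·12 + 3; 12 = 4·3 + 0 → gcd = 3; 54 = 3·18.
Back-substitution yields 6765·(378) + 5547·(-461) = 3, so one solution is x = 378·18 = 6804, y = -461·18 = -8298.
Solutions in x differ by 5547/3 = 1849; the one in [0, 1849) is 6804 mod 1849 = 1257.

1257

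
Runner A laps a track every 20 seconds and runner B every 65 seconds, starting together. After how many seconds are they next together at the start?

260

20 = 2² · 5; 65 = 5 · 13
max exponents: 2² · 5 · 13 = 260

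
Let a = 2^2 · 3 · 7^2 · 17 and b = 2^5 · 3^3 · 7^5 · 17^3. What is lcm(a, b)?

71342891424

max exponent per prime: 2^5 · 3^3 · 7^5 · 17^3 = 71342891424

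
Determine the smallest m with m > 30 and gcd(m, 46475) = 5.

Multiples of 5 above 30: 5·7, 5·8, … . Need the cofactor coprime to 46475/5 = 9295.
Checking s = 7, 8, … the first with gcd(s, 9295) = 1 is s = 7, giving 35.

35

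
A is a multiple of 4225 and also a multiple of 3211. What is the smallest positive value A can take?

80275

4225 = 5² · 13²; 3211 = 13² · 19
max exponents: 5² · 13² · 19 = 80275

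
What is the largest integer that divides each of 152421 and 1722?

3

152421 = 3 · 23 · 47²
1722 = 2 · 3 · 7 · 41
Common: 3 = 3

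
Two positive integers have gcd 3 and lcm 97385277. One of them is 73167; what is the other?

3993

Using uv = gcd(u,v)·lcm(u,v) = 3·97385277 = 292155831, we get v = 292155831/73167 = 3993.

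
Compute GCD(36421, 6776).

36421 = 7 · 11² · 43
6776 = 2³ · 7 · 11²
Common: 7 · 11² = 847

847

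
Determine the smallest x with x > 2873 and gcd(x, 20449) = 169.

Multiples of 169 above 2873: 169·18, 169·19, … . Need the cofactor coprime to 20449/169 = 121.
Checking s = 18, 19, … the first with gcd(s, 121) = 1 is s = 18, giving 3042.

3042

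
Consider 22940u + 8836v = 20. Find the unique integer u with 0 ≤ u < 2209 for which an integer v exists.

gcd(22940, 8836) = 4 (Euclid: 22940 = 2·8836 + 5268; 8836 = 1·5268 + 3568; 5268 = 1·3568 + 1700; 3568 = 2·1700 + 168; 1700 = 10·168 + 20; 168 = 8·20 + 8; 20 = 2·8 + 4; 8 = 2·4 + 0), and 4 | 20.
Extended Euclid: 22940·(894) + 8836·(-2321) = 4. Scale by 5: u₀ = 4470.
General solution u = u₀ + 2209t; reducing mod 2209 gives u = 52 (and v = -135).

52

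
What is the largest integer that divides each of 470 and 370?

470 = 2 · 5 · 47
370 = 2 · 5 · 37
Common: 2 · 5 = 10

10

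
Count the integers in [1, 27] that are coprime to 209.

24

Prime factors of 209: 11, 19. Count integers ≤ 27 divisible by none of them.
By inclusion–exclusion: 27 − ⌊27/11⌋ − ⌊27/19⌋ + ⌊27/209⌋ = 24.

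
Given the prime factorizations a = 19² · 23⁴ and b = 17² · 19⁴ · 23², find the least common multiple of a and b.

max exponent per prime: 17² · 19⁴ · 23⁴ = 10539586939729

10539586939729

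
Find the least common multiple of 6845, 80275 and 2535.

lcm(6845, 80275) = 6845·80275/gcd = 549482375/5 = 109896475
lcm(109896475, 2535) = 109896475·2535/gcd = 278587564125/845 = 329689425

329689425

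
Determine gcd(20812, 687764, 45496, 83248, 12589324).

20812 = 2² · 11² · 43; 687764 = 2² · 7² · 11² · 29; 45496 = 2³ · 11² · 47; 83248 = 2⁴ · 11² · 43; 12589324 = 2² · 11² · 19 · 37²
gcd takes min exponent of each prime: 2² · 11² = 484

484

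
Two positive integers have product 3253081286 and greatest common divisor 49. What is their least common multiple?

gcd·lcm = product, so lcm = 3253081286/49 = 66389414.

66389414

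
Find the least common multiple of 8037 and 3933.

8037 = 3² · 19 · 47; 3933 = 3² · 19 · 23
max exponents: 3² · 19 · 23 · 47 = 184851

184851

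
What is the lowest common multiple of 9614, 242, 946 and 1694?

lcm(9614, 242) = 9614·242/gcd = 2326588/22 = 105754
lcm(105754, 946) = 105754·946/gcd = 100043284/22 = 4547422
lcm(4547422, 1694) = 4547422·1694/gcd = 7703332868/242 = 31831954

31831954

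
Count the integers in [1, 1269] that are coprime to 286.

286 = 2·11·13. Inclusion–exclusion on these primes:
1269 − ⌊1269/2⌋ − ⌊1269/11⌋ − ⌊1269/13⌋ + ⌊1269/22⌋ + ⌊1269/26⌋ + ⌊1269/143⌋ − ⌊1269/286⌋ = 532

532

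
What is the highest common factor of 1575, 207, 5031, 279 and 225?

1575 = 3² · 5² · 7; 207 = 3² · 23; 5031 = 3² · 13 · 43; 279 = 3² · 31; 225 = 3² · 5²
gcd takes min exponent of each prime: 3² = 9

9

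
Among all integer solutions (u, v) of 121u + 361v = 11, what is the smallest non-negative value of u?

197

Reduce mod 361: 121u ≡ 11 (mod 361). With g = gcd(121, 361) = 1 dividing 11, divide through: 121u ≡ 11 (mod 361).
Since gcd(121, 361) = 1, u ≡ 11·(121)⁻¹ ≡ 197 (mod 361). Smallest non-negative: 197.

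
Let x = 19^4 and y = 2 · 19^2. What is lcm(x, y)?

max exponent per prime: 2 · 19^4 = 260642

260642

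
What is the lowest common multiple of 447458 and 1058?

236705282

gcd first: 447458 = 422·1058 + 982; 1058 = 1·982 + 76; 982 = 12·76 + 70; 76 = 1·70 + 6; 70 = 11·6 + 4; 6 = 1·4 + 2; 4 = 2·2 + 0 → gcd = 2
lcm = 447458·1058/gcd = 473410564/2 = 236705282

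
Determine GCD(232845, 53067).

232845 = 3 · 5 · 19² · 43
53067 = 3 · 7² · 19²
Common: 3 · 19² = 1083

1083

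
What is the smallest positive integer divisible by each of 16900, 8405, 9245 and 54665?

44176095180100

16900 = 2² · 5² · 13²; 8405 = 5 · 41²; 9245 = 5 · 43²; 54665 = 5 · 13 · 29²
lcm takes max exponent of each prime: 2² · 5² · 13² · 29² · 41² · 43² = 44176095180100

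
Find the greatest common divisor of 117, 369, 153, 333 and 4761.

gcd(117, 369): 369 = 3·117 + 18; 117 = 6·18 + 9; 18 = 2·9 + 0 → 9
gcd(9, 153): 153 = 17·9 + 0 → 9
gcd(9, 333): 333 = 37·9 + 0 → 9
gcd(9, 4761): 4761 = 529·9 + 0 → 9

9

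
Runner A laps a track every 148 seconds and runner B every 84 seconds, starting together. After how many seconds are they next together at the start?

3108

148 = 2² · 37; 84 = 2² · 3 · 7
max exponents: 2² · 3 · 7 · 37 = 3108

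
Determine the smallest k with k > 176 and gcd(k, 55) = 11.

187

Multiples of 11 above 176: 11·17, 11·18, … . Need the cofactor coprime to 55/11 = 5.
Checking s = 17, 18, … the first with gcd(s, 5) = 1 is s = 17, giving 187.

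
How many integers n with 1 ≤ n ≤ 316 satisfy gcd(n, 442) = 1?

138

Prime factors of 442: 2, 13, 17. Count integers ≤ 316 divisible by none of them.
By inclusion–exclusion: 316 − ⌊316/2⌋ − ⌊316/13⌋ − ⌊316/17⌋ + ⌊316/26⌋ + ⌊316/34⌋ + ⌊316/221⌋ − ⌊316/442⌋ = 138.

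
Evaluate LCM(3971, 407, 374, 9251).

lcm(3971, 407) = 3971·407/gcd = 1616197/11 = 146927
lcm(146927, 374) = 146927·374/gcd = 54950698/11 = 4995518
lcm(4995518, 9251) = 4995518·9251/gcd = 46213537018/11 = 4201230638

4201230638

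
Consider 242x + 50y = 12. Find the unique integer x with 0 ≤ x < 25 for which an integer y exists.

gcd(242, 50) = 2 (Euclid: 242 = 4·50 + 42; 50 = 1·42 + 8; 42 = 5·8 + 2; 8 = 4·2 + 0), and 2 | 12.
Extended Euclid: 242·(6) + 50·(-29) = 2. Scale by 6: x₀ = 36.
General solution x = x₀ + 25t; reducing mod 25 gives x = 11 (and y = -53).

11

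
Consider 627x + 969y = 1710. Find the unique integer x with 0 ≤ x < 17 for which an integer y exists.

12

Reduce mod 969: 627x ≡ 1710 (mod 969). With g = gcd(627, 969) = 57 dividing 1710, divide through: 11x ≡ 30 (mod 17).
Since gcd(11, 17) = 1, x ≡ 30·(11)⁻¹ ≡ 12 (mod 17). Smallest non-negative: 12.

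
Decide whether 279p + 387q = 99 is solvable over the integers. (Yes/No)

Yes

gcd(279, 387): 387 = 1·279 + 108; 279 = 2·108 + 63; 108 = 1·63 + 45; 63 = 1·45 + 18; 45 = 2·18 + 9; 18 = 2·9 + 0 → 9
9 divides 99, so a solution exists.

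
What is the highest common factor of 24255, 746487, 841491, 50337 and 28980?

gcd(24255, 746487): 746487 = 30·24255 + 18837; 24255 = 1·18837 + 5418; 18837 = 3·5418 + 2583; 5418 = 2·2583 + 252; 2583 = 10·252 + 63; 252 = 4·63 + 0 → 63
gcd(63, 841491): 841491 = 13357·63 + 0 → 63
gcd(63, 50337): 50337 = 799·63 + 0 → 63
gcd(63, 28980): 28980 = 460·63 + 0 → 63

63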